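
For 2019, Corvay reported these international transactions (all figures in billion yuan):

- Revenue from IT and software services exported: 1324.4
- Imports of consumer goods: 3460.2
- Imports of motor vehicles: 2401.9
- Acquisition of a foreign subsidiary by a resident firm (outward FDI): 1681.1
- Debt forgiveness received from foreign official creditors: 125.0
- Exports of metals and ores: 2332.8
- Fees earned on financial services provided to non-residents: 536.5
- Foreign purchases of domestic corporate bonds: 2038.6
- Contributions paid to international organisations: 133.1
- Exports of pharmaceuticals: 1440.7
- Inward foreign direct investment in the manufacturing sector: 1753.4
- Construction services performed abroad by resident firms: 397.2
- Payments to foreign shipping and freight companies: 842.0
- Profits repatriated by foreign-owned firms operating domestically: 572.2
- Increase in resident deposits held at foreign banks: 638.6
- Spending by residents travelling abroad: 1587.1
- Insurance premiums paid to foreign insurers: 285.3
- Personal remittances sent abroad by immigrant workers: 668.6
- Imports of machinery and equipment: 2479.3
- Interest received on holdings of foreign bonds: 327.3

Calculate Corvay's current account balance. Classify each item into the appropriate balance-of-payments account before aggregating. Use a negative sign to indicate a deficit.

Goods: 2332.8 - 3460.2 - 2401.9 - 2479.3 + 1440.7 = -4567.9
Services: 397.2 - 842.0 + 1324.4 - 285.3 + 536.5 - 1587.1 = -456.3
Primary income: 327.3 - 572.2 = -244.9
Secondary income: -133.1 - 668.6 = -801.7
Current account = (-4567.9) + (-456.3) + (-244.9) + (-801.7) = -6070.8
(Excluded from the current account — financial account: acquisition of a foreign subsidiary by a resident firm (outward FDI) 1681.1, foreign purchases of domestic corporate bonds 2038.6, inward foreign direct investment in the manufacturing sector 1753.4, increase in resident deposits held at foreign banks 638.6; capital account: debt forgiveness received from foreign official creditors 125.0.)

-6070.8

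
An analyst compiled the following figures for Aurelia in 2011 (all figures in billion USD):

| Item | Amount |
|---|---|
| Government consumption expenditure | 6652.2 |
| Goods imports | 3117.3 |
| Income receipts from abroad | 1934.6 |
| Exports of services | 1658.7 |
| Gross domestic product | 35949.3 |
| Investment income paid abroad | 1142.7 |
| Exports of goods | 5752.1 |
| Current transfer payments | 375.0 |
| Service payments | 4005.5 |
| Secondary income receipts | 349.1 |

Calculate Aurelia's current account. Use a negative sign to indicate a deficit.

1054.0

Goods balance = 5752.1 - 3117.3 = 2634.8
Services balance = 1658.7 - 4005.5 = -2346.8
Trade balance (goods + services) = 2634.8 + (-2346.8) = 288.0
Net primary income = 1934.6 - 1142.7 = 791.9
Net secondary income = 349.1 - 375.0 = -25.9
Current account = 288.0 + 791.9 + (-25.9) = 1054.0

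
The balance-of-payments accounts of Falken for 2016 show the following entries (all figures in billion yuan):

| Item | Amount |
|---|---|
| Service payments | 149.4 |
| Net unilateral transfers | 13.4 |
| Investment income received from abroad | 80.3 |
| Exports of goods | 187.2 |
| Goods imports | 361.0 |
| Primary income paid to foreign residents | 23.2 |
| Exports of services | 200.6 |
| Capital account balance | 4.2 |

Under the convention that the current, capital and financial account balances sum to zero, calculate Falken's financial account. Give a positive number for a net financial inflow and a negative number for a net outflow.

Goods balance = 187.2 - 361.0 = -173.8
Services balance = 200.6 - 149.4 = 51.2
Trade balance (goods + services) = -173.8 + 51.2 = -122.6
Net primary income = 80.3 - 23.2 = 57.1
Net secondary income = 13.4
Current account = -122.6 + 57.1 + 13.4 = -52.1
Financial account = -(-52.1 + 4.2) = 47.9

47.9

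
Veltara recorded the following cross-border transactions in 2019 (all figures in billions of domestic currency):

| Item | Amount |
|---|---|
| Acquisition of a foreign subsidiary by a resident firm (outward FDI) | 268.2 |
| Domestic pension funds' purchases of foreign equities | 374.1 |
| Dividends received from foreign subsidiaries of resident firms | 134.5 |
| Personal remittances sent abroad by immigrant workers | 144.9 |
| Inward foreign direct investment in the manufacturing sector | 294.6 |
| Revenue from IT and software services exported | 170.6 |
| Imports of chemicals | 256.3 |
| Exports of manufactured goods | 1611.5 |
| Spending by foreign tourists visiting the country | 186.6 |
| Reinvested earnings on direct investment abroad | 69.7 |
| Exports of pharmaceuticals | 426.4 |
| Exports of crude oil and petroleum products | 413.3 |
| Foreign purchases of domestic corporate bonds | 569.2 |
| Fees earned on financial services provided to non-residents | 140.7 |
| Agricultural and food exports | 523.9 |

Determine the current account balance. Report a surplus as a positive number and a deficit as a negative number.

3276.0

Goods: 426.4 + 523.9 + 413.3 - 256.3 + 1611.5 = 2718.8
Services: 140.7 + 186.6 + 170.6 = 497.9
Primary income: 134.5 + 69.7 = 204.2
Secondary income: -144.9
Current account = 2718.8 + 497.9 + 204.2 + (-144.9) = 3276.0
(Excluded from the current account — financial account: acquisition of a foreign subsidiary by a resident firm (outward FDI) 268.2, domestic pension funds' purchases of foreign equities 374.1, inward foreign direct investment in the manufacturing sector 294.6, foreign purchases of domestic corporate bonds 569.2.)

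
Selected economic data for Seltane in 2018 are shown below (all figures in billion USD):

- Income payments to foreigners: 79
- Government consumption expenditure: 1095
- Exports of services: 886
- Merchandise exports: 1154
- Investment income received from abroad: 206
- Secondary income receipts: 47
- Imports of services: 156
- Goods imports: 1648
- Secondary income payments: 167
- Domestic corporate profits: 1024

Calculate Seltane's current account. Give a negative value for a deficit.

243

Goods balance = 1154 - 1648 = -494
Services balance = 886 - 156 = 730
Trade balance (goods + services) = -494 + 730 = 236
Net primary income = 206 - 79 = 127
Net secondary income = 47 - 167 = -120
Current account = 236 + 127 + (-120) = 243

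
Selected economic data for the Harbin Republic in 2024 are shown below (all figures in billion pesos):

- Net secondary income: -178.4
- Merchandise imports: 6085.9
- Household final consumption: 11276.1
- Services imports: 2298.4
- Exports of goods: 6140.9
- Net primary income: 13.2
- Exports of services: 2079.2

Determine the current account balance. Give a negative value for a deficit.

Goods balance = 6140.9 - 6085.9 = 55.0
Services balance = 2079.2 - 2298.4 = -219.2
Trade balance (goods + services) = 55.0 + (-219.2) = -164.2
Net primary income = 13.2
Net secondary income = -178.4
Current account = -164.2 + 13.2 + (-178.4) = -329.4

-329.4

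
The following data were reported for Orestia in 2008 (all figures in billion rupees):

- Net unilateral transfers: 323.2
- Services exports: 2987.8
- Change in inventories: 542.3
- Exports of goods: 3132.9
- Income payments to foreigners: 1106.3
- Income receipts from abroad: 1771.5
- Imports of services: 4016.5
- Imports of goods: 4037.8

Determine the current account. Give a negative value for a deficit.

Goods balance = 3132.9 - 4037.8 = -904.9
Services balance = 2987.8 - 4016.5 = -1028.7
Trade balance (goods + services) = -904.9 + (-1028.7) = -1933.6
Net primary income = 1771.5 - 1106.3 = 665.2
Net secondary income = 323.2
Current account = -1933.6 + 665.2 + 323.2 = -945.2

-945.2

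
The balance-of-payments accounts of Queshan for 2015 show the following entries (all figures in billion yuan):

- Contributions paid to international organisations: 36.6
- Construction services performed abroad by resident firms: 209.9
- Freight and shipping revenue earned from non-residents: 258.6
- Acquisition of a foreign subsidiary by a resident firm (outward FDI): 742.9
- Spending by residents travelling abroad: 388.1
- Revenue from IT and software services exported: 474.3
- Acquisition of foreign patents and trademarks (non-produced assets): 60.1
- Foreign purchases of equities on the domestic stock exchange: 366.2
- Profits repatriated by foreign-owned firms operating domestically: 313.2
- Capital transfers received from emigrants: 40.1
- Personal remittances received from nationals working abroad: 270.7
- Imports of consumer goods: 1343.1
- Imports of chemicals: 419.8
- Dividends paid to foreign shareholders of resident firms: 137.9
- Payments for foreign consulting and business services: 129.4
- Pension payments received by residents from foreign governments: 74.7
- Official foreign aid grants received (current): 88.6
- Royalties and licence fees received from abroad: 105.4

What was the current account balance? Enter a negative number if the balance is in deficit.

-1285.9

Goods: -419.8 - 1343.1 = -1762.9
Services: -388.1 + 258.6 + 209.9 - 129.4 + 105.4 + 474.3 = 530.7
Primary income: -313.2 - 137.9 = -451.1
Secondary income: 74.7 + 270.7 - 36.6 + 88.6 = 397.4
Current account = (-1762.9) + 530.7 + (-451.1) + 397.4 = -1285.9
(Excluded from the current account — financial account: acquisition of a foreign subsidiary by a resident firm (outward FDI) 742.9, foreign purchases of equities on the domestic stock exchange 366.2; capital account: acquisition of foreign patents and trademarks (non-produced assets) 60.1, capital transfers received from emigrants 40.1.)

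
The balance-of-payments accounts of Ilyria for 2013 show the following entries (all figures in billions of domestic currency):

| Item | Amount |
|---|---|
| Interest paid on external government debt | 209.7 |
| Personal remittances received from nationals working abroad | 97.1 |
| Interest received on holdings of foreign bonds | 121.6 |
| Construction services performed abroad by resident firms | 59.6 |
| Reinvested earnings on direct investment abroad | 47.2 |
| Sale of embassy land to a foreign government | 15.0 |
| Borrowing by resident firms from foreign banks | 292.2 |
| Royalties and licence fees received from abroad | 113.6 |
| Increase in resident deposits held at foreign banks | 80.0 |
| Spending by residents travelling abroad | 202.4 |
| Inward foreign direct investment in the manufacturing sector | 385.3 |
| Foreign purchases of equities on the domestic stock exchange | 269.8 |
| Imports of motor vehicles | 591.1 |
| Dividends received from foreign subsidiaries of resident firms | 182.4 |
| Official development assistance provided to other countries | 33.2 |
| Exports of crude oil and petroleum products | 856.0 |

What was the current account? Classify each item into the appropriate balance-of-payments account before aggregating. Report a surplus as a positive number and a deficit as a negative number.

Goods: 856.0 - 591.1 = 264.9
Services: 113.6 + 59.6 - 202.4 = -29.2
Primary income: -209.7 + 47.2 + 121.6 + 182.4 = 141.5
Secondary income: -33.2 + 97.1 = 63.9
Current account = 264.9 + (-29.2) + 141.5 + 63.9 = 441.1
(Excluded from the current account — capital account: sale of embassy land to a foreign government 15.0; financial account: borrowing by resident firms from foreign banks 292.2, increase in resident deposits held at foreign banks 80.0, inward foreign direct investment in the manufacturing sector 385.3, foreign purchases of equities on the domestic stock exchange 269.8.)

441.1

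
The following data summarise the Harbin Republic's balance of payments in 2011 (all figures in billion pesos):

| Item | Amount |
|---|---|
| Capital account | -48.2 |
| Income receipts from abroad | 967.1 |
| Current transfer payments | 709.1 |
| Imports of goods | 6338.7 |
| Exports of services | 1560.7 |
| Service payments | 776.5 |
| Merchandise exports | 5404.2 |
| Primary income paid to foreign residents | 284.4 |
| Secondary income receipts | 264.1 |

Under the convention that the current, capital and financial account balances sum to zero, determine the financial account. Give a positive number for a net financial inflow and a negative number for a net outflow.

-39.2

Goods balance = 5404.2 - 6338.7 = -934.5
Services balance = 1560.7 - 776.5 = 784.2
Trade balance (goods + services) = -934.5 + 784.2 = -150.3
Net primary income = 967.1 - 284.4 = 682.7
Net secondary income = 264.1 - 709.1 = -445.0
Current account = -150.3 + 682.7 + (-445.0) = 87.4
Financial account = -(87.4 + (-48.2)) = -39.2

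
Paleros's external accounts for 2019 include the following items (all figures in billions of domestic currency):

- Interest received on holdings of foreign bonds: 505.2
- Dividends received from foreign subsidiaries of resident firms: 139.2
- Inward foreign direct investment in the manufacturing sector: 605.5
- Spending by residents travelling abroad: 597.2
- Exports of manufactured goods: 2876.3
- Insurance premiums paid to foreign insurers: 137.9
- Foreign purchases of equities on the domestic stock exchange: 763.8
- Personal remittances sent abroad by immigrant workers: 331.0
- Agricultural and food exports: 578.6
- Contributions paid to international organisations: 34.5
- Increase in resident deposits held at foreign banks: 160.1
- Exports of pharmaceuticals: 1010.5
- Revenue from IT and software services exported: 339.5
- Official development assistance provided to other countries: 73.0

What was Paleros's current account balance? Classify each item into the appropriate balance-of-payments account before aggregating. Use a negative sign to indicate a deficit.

Goods: 578.6 + 1010.5 + 2876.3 = 4465.4
Services: -597.2 - 137.9 + 339.5 = -395.6
Primary income: 505.2 + 139.2 = 644.4
Secondary income: -331.0 - 73.0 - 34.5 = -438.5
Current account = 4465.4 + (-395.6) + 644.4 + (-438.5) = 4275.7
(Excluded from the current account — financial account: inward foreign direct investment in the manufacturing sector 605.5, foreign purchases of equities on the domestic stock exchange 763.8, increase in resident deposits held at foreign banks 160.1.)

4275.7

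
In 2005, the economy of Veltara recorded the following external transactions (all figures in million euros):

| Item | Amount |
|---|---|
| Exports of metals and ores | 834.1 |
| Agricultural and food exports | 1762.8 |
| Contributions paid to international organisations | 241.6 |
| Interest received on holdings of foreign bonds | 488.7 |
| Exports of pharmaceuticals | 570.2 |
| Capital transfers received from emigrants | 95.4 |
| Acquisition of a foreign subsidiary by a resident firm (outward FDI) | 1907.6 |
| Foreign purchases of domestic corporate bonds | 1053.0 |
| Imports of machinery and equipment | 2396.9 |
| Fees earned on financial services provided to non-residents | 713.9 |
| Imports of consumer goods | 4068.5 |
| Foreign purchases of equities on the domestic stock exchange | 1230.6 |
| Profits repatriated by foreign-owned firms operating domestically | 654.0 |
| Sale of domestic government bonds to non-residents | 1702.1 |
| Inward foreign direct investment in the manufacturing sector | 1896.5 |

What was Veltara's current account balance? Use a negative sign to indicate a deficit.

Goods: 1762.8 - 2396.9 + 834.1 - 4068.5 + 570.2 = -3298.3
Services: 713.9
Primary income: -654.0 + 488.7 = -165.3
Secondary income: -241.6
Current account = (-3298.3) + 713.9 + (-165.3) + (-241.6) = -2991.3
(Excluded from the current account — capital account: capital transfers received from emigrants 95.4; financial account: acquisition of a foreign subsidiary by a resident firm (outward FDI) 1907.6, foreign purchases of domestic corporate bonds 1053.0, foreign purchases of equities on the domestic stock exchange 1230.6, sale of domestic government bonds to non-residents 1702.1, inward foreign direct investment in the manufacturing sector 1896.5.)

-2991.3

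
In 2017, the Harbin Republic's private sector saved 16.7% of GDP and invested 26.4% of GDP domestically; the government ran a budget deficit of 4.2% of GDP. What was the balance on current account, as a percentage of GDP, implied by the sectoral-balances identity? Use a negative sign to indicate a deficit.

-13.9

By the sectoral-balances identity, CA = (S_private - I) + (T - G).
Private balance = 16.7 - 26.4 = -9.7
Government balance (T - G) = -4.2
CA = -9.7 + (-4.2) = -13.9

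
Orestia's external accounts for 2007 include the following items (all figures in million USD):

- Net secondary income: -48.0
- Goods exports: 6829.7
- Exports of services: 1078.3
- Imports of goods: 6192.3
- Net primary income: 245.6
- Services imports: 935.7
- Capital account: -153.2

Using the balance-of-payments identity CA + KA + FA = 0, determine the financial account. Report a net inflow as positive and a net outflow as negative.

Goods balance = 6829.7 - 6192.3 = 637.4
Services balance = 1078.3 - 935.7 = 142.6
Trade balance (goods + services) = 637.4 + 142.6 = 780.0
Net primary income = 245.6
Net secondary income = -48.0
Current account = 780.0 + 245.6 + (-48.0) = 977.6
Financial account = -(977.6 + (-153.2)) = -824.4

-824.4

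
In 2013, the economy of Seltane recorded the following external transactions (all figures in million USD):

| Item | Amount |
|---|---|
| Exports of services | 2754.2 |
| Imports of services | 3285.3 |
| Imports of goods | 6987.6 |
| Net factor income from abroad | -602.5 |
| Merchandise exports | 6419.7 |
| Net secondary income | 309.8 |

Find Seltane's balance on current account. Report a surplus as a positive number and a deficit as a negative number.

-1391.7

Goods balance = 6419.7 - 6987.6 = -567.9
Services balance = 2754.2 - 3285.3 = -531.1
Trade balance (goods + services) = -567.9 + (-531.1) = -1099.0
Net primary income = -602.5
Net secondary income = 309.8
Current account = -1099.0 + (-602.5) + 309.8 = -1391.7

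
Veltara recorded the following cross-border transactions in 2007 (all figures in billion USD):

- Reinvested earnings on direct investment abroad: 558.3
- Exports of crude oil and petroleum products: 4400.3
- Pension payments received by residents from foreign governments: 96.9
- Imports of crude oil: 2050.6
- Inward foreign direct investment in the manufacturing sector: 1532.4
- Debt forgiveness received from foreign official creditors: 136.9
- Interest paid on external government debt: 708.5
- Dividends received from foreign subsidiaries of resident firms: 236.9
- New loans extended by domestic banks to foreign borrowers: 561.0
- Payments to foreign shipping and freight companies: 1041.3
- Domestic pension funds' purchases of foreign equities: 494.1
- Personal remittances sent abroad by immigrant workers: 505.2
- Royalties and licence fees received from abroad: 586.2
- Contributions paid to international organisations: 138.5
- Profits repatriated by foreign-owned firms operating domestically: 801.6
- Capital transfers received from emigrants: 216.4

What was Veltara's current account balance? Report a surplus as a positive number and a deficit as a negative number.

632.9

Goods: 4400.3 - 2050.6 = 2349.7
Services: 586.2 - 1041.3 = -455.1
Primary income: 558.3 + 236.9 - 708.5 - 801.6 = -714.9
Secondary income: -505.2 + 96.9 - 138.5 = -546.8
Current account = 2349.7 + (-455.1) + (-714.9) + (-546.8) = 632.9
(Excluded from the current account — financial account: inward foreign direct investment in the manufacturing sector 1532.4, new loans extended by domestic banks to foreign borrowers 561.0, domestic pension funds' purchases of foreign equities 494.1; capital account: debt forgiveness received from foreign official creditors 136.9, capital transfers received from emigrants 216.4.)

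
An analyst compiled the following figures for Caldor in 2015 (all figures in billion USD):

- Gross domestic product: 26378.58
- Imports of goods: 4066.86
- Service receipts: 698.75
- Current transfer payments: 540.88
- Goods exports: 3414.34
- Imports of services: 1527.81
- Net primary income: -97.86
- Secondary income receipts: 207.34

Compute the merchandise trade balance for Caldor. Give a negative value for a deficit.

-652.52

Goods balance = 3414.34 - 4066.86 = -652.52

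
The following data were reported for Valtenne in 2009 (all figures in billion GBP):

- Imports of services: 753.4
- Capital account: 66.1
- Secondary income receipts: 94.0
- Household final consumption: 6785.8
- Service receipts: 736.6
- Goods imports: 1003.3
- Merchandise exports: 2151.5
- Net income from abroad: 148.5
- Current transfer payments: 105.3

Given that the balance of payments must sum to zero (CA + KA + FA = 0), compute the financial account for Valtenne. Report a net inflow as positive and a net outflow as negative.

Goods balance = 2151.5 - 1003.3 = 1148.2
Services balance = 736.6 - 753.4 = -16.8
Trade balance (goods + services) = 1148.2 + (-16.8) = 1131.4
Net primary income = 148.5
Net secondary income = 94.0 - 105.3 = -11.3
Current account = 1131.4 + 148.5 + (-11.3) = 1268.6
Financial account = -(1268.6 + 66.1) = -1334.7

-1334.7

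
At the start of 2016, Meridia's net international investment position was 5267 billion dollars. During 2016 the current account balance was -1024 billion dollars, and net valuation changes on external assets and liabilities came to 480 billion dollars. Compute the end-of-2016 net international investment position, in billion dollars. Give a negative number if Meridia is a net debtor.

4723

Change in NIIP = current account + net valuation change = -1024 + 480 = -544
End-of-year NIIP = 5267 + (-544) = 4723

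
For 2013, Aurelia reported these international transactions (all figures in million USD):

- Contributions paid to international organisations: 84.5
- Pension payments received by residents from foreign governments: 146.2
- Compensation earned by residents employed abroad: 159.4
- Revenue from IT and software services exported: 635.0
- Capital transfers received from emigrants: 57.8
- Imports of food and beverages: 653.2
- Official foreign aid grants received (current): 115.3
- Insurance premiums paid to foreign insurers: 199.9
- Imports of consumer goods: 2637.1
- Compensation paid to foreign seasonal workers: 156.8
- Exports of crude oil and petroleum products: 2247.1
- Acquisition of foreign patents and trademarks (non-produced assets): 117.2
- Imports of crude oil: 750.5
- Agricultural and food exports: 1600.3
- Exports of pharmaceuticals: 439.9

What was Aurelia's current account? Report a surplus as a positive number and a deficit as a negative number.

Goods: -750.5 - 653.2 + 439.9 - 2637.1 + 2247.1 + 1600.3 = 246.5
Services: -199.9 + 635.0 = 435.1
Primary income: -156.8 + 159.4 = 2.6
Secondary income: 115.3 - 84.5 + 146.2 = 177.0
Current account = 246.5 + 435.1 + 2.6 + 177.0 = 861.2
(Excluded from the current account — capital account: capital transfers received from emigrants 57.8, acquisition of foreign patents and trademarks (non-produced assets) 117.2.)

861.2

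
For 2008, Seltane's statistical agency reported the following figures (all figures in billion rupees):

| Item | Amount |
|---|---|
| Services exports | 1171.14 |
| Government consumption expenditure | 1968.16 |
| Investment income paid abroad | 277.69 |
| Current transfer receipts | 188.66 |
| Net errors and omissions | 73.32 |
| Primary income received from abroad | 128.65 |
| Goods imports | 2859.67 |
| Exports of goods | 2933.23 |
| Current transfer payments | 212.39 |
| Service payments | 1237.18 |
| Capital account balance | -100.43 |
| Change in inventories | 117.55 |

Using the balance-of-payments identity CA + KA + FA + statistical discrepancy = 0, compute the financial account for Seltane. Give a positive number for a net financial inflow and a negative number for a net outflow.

192.36

Goods balance = 2933.23 - 2859.67 = 73.56
Services balance = 1171.14 - 1237.18 = -66.04
Trade balance (goods + services) = 73.56 + (-66.04) = 7.52
Net primary income = 128.65 - 277.69 = -149.04
Net secondary income = 188.66 - 212.39 = -23.73
Current account = 7.52 + (-149.04) + (-23.73) = -165.25
Financial account = -(-165.25 + (-100.43) + 73.32) = 192.36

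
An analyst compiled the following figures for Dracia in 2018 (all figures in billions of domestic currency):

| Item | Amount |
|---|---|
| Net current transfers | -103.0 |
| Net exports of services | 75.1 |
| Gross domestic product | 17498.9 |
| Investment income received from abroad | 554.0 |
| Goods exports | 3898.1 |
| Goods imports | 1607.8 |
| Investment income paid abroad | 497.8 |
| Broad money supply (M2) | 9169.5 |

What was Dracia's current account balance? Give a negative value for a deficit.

Goods balance = 3898.1 - 1607.8 = 2290.3
Services balance = 75.1
Trade balance (goods + services) = 2290.3 + 75.1 = 2365.4
Net primary income = 554.0 - 497.8 = 56.2
Net secondary income = -103.0
Current account = 2365.4 + 56.2 + (-103.0) = 2318.6

2318.6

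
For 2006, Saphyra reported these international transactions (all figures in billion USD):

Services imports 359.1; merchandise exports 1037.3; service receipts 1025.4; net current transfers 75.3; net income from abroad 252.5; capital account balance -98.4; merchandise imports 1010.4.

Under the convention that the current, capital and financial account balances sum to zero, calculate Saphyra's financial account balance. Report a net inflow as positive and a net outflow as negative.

-922.6

Goods balance = 1037.3 - 1010.4 = 26.9
Services balance = 1025.4 - 359.1 = 666.3
Trade balance (goods + services) = 26.9 + 666.3 = 693.2
Net primary income = 252.5
Net secondary income = 75.3
Current account = 693.2 + 252.5 + 75.3 = 1021.0
Financial account = -(1021.0 + (-98.4)) = -922.6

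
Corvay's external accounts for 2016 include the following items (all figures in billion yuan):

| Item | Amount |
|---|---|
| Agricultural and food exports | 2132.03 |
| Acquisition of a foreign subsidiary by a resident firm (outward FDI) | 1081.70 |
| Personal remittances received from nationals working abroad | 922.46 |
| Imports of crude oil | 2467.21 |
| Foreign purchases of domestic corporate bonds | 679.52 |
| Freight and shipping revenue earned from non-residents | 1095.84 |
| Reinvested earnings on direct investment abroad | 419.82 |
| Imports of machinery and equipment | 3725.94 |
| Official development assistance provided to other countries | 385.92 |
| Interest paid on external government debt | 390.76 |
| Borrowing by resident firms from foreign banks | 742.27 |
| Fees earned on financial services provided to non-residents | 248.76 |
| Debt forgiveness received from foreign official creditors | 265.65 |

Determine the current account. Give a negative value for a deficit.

Goods: 2132.03 - 3725.94 - 2467.21 = -4061.12
Services: 248.76 + 1095.84 = 1344.60
Primary income: -390.76 + 419.82 = 29.06
Secondary income: 922.46 - 385.92 = 536.54
Current account = (-4061.12) + 1344.60 + 29.06 + 536.54 = -2150.92
(Excluded from the current account — financial account: acquisition of a foreign subsidiary by a resident firm (outward FDI) 1081.70, foreign purchases of domestic corporate bonds 679.52, borrowing by resident firms from foreign banks 742.27; capital account: debt forgiveness received from foreign official creditors 265.65.)

-2150.92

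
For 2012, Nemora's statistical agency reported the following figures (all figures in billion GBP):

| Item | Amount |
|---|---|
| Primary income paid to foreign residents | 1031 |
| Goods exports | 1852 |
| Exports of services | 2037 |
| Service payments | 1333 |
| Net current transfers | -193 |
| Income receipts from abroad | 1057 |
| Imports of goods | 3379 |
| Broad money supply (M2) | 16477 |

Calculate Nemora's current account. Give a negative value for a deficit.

-990

Goods balance = 1852 - 3379 = -1527
Services balance = 2037 - 1333 = 704
Trade balance (goods + services) = -1527 + 704 = -823
Net primary income = 1057 - 1031 = 26
Net secondary income = -193
Current account = -823 + 26 + (-193) = -990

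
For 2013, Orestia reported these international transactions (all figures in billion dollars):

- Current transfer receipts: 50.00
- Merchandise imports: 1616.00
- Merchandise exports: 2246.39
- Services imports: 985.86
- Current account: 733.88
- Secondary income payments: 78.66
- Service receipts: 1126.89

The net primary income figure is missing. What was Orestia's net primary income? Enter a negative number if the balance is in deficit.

Current account = goods balance + services balance + net primary income + net secondary income
Sum of the known components = 742.76
Net primary income = CA - (known components) = 733.88 - 742.76 = -8.88

-8.88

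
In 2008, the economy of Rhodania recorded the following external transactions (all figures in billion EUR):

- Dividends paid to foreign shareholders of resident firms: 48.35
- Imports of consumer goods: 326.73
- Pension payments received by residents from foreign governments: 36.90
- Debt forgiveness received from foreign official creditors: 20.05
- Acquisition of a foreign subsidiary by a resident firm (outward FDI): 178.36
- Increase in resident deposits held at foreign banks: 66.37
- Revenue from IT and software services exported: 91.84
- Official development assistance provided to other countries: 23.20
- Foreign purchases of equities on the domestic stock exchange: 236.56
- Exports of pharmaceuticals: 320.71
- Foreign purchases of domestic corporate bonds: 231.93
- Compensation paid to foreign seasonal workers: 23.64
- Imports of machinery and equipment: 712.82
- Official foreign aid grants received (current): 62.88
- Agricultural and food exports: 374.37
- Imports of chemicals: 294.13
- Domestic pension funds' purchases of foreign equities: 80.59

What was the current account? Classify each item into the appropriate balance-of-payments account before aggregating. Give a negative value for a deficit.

Goods: 320.71 - 326.73 - 294.13 - 712.82 + 374.37 = -638.60
Services: 91.84
Primary income: -48.35 - 23.64 = -71.99
Secondary income: 36.90 - 23.20 + 62.88 = 76.58
Current account = (-638.60) + 91.84 + (-71.99) + 76.58 = -542.17
(Excluded from the current account — capital account: debt forgiveness received from foreign official creditors 20.05; financial account: acquisition of a foreign subsidiary by a resident firm (outward FDI) 178.36, increase in resident deposits held at foreign banks 66.37, foreign purchases of equities on the domestic stock exchange 236.56, foreign purchases of domestic corporate bonds 231.93, domestic pension funds' purchases of foreign equities 80.59.)

-542.17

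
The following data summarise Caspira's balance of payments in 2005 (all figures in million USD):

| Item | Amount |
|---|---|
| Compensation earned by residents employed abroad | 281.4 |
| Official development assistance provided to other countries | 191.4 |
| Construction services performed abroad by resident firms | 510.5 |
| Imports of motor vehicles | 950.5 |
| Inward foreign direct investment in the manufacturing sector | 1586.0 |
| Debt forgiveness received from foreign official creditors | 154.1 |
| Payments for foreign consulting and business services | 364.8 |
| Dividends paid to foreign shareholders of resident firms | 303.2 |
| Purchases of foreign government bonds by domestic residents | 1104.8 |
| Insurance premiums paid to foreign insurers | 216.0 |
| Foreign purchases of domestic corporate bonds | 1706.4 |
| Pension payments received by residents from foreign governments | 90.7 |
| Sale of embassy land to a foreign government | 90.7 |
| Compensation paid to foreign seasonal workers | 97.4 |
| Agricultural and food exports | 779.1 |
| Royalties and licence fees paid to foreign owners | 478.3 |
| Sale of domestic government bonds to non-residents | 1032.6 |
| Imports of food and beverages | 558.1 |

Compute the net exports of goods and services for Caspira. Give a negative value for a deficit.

Goods: -558.1 - 950.5 + 779.1 = -729.5
Services: -364.8 - 478.3 - 216.0 + 510.5 = -548.6
Trade balance = -729.5 + (-548.6) = -1278.1
(Excluded from the trade balance — primary income: compensation earned by residents employed abroad 281.4, dividends paid to foreign shareholders of resident firms 303.2, compensation paid to foreign seasonal workers 97.4; secondary income: official development assistance provided to other countries 191.4, pension payments received by residents from foreign governments 90.7; financial account: inward foreign direct investment in the manufacturing sector 1586.0, purchases of foreign government bonds by domestic residents 1104.8, foreign purchases of domestic corporate bonds 1706.4, sale of domestic government bonds to non-residents 1032.6; capital account: debt forgiveness received from foreign official creditors 154.1, sale of embassy land to a foreign government 90.7.)

-1278.1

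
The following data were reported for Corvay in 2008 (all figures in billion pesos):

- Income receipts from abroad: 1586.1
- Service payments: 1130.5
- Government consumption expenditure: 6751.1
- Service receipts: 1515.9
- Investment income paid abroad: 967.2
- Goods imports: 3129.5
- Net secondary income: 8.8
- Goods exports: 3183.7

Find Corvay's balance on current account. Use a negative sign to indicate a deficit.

1067.3

Goods balance = 3183.7 - 3129.5 = 54.2
Services balance = 1515.9 - 1130.5 = 385.4
Trade balance (goods + services) = 54.2 + 385.4 = 439.6
Net primary income = 1586.1 - 967.2 = 618.9
Net secondary income = 8.8
Current account = 439.6 + 618.9 + 8.8 = 1067.3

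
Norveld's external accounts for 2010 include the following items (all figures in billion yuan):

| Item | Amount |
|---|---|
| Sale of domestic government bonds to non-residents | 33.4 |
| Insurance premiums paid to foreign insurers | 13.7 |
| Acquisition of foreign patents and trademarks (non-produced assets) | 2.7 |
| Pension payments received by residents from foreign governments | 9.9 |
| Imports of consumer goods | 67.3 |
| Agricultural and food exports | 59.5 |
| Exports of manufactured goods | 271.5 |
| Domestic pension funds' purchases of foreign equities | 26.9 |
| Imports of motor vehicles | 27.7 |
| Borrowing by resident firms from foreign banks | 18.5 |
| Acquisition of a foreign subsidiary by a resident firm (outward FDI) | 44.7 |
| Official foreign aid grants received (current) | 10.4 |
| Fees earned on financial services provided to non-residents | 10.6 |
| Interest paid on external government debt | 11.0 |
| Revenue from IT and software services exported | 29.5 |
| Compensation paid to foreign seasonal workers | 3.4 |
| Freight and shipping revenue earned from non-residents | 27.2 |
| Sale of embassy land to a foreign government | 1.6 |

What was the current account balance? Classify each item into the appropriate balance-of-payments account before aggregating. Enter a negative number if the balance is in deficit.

295.5

Goods: -67.3 - 27.7 + 59.5 + 271.5 = 236.0
Services: 27.2 + 29.5 - 13.7 + 10.6 = 53.6
Primary income: -3.4 - 11.0 = -14.4
Secondary income: 9.9 + 10.4 = 20.3
Current account = 236.0 + 53.6 + (-14.4) + 20.3 = 295.5
(Excluded from the current account — financial account: sale of domestic government bonds to non-residents 33.4, domestic pension funds' purchases of foreign equities 26.9, borrowing by resident firms from foreign banks 18.5, acquisition of a foreign subsidiary by a resident firm (outward FDI) 44.7; capital account: acquisition of foreign patents and trademarks (non-produced assets) 2.7, sale of embassy land to a foreign government 1.6.)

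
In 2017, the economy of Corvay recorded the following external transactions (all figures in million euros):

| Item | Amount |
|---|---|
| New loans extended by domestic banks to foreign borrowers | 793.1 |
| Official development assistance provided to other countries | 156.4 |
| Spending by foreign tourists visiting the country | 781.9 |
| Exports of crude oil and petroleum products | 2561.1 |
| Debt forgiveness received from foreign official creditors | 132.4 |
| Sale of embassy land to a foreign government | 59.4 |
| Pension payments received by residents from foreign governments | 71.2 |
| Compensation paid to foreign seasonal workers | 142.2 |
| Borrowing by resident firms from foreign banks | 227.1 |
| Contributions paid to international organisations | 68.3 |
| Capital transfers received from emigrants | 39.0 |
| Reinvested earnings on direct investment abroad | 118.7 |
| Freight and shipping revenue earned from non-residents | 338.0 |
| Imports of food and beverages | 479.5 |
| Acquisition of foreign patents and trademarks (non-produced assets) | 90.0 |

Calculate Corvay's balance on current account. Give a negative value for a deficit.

Goods: -479.5 + 2561.1 = 2081.6
Services: 338.0 + 781.9 = 1119.9
Primary income: 118.7 - 142.2 = -23.5
Secondary income: -156.4 + 71.2 - 68.3 = -153.5
Current account = 2081.6 + 1119.9 + (-23.5) + (-153.5) = 3024.5
(Excluded from the current account — financial account: new loans extended by domestic banks to foreign borrowers 793.1, borrowing by resident firms from foreign banks 227.1; capital account: debt forgiveness received from foreign official creditors 132.4, sale of embassy land to a foreign government 59.4, capital transfers received from emigrants 39.0, acquisition of foreign patents and trademarks (non-produced assets) 90.0.)

3024.5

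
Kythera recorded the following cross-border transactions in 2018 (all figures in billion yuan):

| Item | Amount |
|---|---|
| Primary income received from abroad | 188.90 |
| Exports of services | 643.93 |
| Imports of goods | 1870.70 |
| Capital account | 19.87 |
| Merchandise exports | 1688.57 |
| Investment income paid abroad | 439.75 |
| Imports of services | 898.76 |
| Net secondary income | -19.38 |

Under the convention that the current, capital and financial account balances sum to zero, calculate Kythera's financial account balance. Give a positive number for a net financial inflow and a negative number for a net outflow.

687.32

Goods balance = 1688.57 - 1870.70 = -182.13
Services balance = 643.93 - 898.76 = -254.83
Trade balance (goods + services) = -182.13 + (-254.83) = -436.96
Net primary income = 188.90 - 439.75 = -250.85
Net secondary income = -19.38
Current account = -436.96 + (-250.85) + (-19.38) = -707.19
Financial account = -(-707.19 + 19.87) = 687.32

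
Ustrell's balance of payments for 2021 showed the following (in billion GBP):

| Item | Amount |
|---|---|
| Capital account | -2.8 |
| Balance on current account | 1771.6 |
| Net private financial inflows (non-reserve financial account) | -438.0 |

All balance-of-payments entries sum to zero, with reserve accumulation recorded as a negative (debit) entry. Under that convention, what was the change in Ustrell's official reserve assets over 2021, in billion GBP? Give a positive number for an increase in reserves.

1330.8

Official reserve transactions balance = -(1771.6 + (-2.8) + (-438.0)) = -1330.8
An accumulation of reserves is recorded as a debit (negative entry), so the change in the stock of reserves is the negative of that balance.
Change in official reserves = -(-1330.8) = 1330.8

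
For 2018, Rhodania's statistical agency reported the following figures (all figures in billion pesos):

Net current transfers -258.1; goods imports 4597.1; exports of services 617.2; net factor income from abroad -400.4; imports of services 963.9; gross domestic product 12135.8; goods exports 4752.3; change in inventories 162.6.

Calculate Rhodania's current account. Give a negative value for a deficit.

Goods balance = 4752.3 - 4597.1 = 155.2
Services balance = 617.2 - 963.9 = -346.7
Trade balance (goods + services) = 155.2 + (-346.7) = -191.5
Net primary income = -400.4
Net secondary income = -258.1
Current account = -191.5 + (-400.4) + (-258.1) = -850.0

-850.0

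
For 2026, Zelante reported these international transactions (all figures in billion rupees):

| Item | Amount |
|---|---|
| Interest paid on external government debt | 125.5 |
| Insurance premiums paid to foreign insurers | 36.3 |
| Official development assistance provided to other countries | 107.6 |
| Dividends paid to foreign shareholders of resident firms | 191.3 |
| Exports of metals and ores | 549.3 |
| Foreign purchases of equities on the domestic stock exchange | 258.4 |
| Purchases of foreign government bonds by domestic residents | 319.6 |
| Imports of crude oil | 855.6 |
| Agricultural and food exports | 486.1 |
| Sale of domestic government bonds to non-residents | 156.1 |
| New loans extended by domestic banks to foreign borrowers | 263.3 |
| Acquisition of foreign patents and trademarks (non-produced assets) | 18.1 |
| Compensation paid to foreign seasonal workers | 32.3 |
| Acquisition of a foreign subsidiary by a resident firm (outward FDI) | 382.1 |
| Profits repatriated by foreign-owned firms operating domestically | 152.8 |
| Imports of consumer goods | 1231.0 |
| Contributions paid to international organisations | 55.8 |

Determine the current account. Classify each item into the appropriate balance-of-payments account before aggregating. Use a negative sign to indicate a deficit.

-1752.8

Goods: 486.1 - 855.6 - 1231.0 + 549.3 = -1051.2
Services: -36.3
Primary income: -125.5 - 152.8 - 191.3 - 32.3 = -501.9
Secondary income: -107.6 - 55.8 = -163.4
Current account = (-1051.2) + (-36.3) + (-501.9) + (-163.4) = -1752.8
(Excluded from the current account — financial account: foreign purchases of equities on the domestic stock exchange 258.4, purchases of foreign government bonds by domestic residents 319.6, sale of domestic government bonds to non-residents 156.1, new loans extended by domestic banks to foreign borrowers 263.3, acquisition of a foreign subsidiary by a resident firm (outward FDI) 382.1; capital account: acquisition of foreign patents and trademarks (non-produced assets) 18.1.)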